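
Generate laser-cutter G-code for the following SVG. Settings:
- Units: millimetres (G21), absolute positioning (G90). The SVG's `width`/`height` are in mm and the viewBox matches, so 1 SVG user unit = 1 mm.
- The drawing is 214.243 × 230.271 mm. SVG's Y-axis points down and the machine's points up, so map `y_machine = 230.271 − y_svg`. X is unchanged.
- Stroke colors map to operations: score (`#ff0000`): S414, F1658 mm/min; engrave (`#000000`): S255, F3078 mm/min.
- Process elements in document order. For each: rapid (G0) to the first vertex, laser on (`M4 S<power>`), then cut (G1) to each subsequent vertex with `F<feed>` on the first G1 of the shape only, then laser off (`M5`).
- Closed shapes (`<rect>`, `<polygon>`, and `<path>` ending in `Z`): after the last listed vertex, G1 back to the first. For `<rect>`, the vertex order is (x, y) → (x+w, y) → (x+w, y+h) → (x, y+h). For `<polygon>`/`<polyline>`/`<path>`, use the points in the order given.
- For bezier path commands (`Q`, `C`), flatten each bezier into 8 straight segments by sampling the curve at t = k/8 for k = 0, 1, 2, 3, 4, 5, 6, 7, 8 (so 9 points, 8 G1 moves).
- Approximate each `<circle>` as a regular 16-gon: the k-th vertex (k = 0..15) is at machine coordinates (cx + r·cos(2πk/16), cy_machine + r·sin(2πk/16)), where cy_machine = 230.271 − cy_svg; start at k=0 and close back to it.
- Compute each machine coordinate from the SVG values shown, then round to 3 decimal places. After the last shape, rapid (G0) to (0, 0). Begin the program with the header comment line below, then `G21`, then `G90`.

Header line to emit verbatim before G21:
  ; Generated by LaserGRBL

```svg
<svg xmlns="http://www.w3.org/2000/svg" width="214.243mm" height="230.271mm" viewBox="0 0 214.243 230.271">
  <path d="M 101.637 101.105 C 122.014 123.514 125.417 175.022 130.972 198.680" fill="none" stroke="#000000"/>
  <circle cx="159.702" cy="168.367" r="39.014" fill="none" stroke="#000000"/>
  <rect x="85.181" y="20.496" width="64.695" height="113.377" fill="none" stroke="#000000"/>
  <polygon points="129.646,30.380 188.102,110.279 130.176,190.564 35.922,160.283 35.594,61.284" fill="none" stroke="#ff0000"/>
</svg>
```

; Generated by LaserGRBL
G21
G90
G0 X101.637 Y129.166
M4 S255
G1 X108.520 Y119.510 F3078
G1 X114.036 Y107.793
G1 X118.409 Y94.683
G1 X121.863 Y80.847
G1 X124.622 Y66.952
G1 X126.910 Y53.667
G1 X128.952 Y41.657
G1 X130.972 Y31.591
M5
G0 X198.716 Y61.904
M4 S255
G1 X195.746 Y76.834 F3078
G1 X187.289 Y89.491
G1 X174.632 Y97.948
G1 X159.702 Y100.918
G1 X144.772 Y97.948
G1 X132.115 Y89.491
G1 X123.658 Y76.834
G1 X120.688 Y61.904
G1 X123.658 Y46.974
G1 X132.115 Y34.317
G1 X144.772 Y25.860
G1 X159.702 Y22.890
G1 X174.632 Y25.860
G1 X187.289 Y34.317
G1 X195.746 Y46.974
G1 X198.716 Y61.904
M5
G0 X85.181 Y209.775
M4 S255
G1 X149.876 Y209.775 F3078
G1 X149.876 Y96.398
G1 X85.181 Y96.398
G1 X85.181 Y209.775
M5
G0 X129.646 Y199.891
M4 S414
G1 X188.102 Y119.992 F1658
G1 X130.176 Y39.707
G1 X35.922 Y69.988
G1 X35.594 Y168.987
G1 X129.646 Y199.891
M5
G0 X0.000 Y0.000

viewBox `0 0 214.243 230.271` with mm width/height → 1 unit = 1 mm. Flip: y_m = 230.271 − y_svg.

**Shape 1** — `<path>` cubic bezier, stroke `#000000` → engrave (S255, F3078). Control points (SVG): P0=(101.637,101.105), P1=(122.014,123.514), P2=(125.417,175.022), P3=(130.972,198.680); sampled at t=k/8. Machine vertices: (101.637,129.166) → (108.520,119.510) → (114.036,107.793) → (118.409,94.683) → (121.863,80.847) → (124.622,66.952) → (126.910,53.667) → (128.952,41.657) → (130.972,31.591). Open path.

**Shape 2** — `<circle>` circle, stroke `#000000` → engrave (S255, F3078). Machine vertices: (198.716,61.904) → (195.746,76.834) → (187.289,89.491) → (174.632,97.948) → (159.702,100.918) → (144.772,97.948) → (132.115,89.491) → (123.658,76.834) → (120.688,61.904) → (123.658,46.974) → (132.115,34.317) → (144.772,25.860) → (159.702,22.890) → (174.632,25.860) → (187.289,34.317) → (195.746,46.974) → (198.716,61.904). Closed: final G1 returns to the first vertex.

**Shape 3** — `<rect>` rectangle, stroke `#000000` → engrave (S255, F3078). Machine vertices: (85.181,209.775) → (149.876,209.775) → (149.876,96.398) → (85.181,96.398) → (85.181,209.775). Closed: final G1 returns to the first vertex.

**Shape 4** — `<polygon>` regular polygon, stroke `#ff0000` → score (S414, F1658). Machine vertices: (129.646,199.891) → (188.102,119.992) → (130.176,39.707) → (35.922,69.988) → (35.594,168.987) → (129.646,199.891). Closed: final G1 returns to the first vertex.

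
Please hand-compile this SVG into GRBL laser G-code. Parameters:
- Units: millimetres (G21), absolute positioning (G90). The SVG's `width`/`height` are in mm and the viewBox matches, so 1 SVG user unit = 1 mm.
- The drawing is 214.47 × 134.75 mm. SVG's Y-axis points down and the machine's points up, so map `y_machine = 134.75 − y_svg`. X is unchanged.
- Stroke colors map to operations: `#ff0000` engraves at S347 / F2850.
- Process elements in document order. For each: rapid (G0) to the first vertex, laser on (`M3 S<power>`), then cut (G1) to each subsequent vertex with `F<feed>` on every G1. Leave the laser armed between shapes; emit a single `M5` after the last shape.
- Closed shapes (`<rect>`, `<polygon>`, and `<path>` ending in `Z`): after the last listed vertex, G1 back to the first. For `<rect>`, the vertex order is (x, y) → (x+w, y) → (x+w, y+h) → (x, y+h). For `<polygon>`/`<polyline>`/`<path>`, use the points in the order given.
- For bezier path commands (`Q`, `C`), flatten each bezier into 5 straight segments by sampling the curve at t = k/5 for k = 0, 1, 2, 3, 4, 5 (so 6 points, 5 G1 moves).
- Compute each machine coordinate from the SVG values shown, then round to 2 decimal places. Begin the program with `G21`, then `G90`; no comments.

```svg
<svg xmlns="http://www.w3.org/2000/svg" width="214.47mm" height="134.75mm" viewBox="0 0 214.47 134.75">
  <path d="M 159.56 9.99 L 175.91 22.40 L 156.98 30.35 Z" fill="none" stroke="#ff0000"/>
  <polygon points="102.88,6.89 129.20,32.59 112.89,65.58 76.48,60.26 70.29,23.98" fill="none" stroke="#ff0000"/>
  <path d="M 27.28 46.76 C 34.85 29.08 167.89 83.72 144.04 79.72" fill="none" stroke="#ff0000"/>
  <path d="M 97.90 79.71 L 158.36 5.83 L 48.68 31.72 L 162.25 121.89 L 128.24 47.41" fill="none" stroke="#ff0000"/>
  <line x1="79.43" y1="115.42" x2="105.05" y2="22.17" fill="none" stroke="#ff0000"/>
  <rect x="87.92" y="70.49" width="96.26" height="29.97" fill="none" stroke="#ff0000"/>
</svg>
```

viewBox `0 0 214.47 134.75` with mm width/height → 1 unit = 1 mm. Flip: y_m = 134.75 − y_svg.

**Shape 1** — `<path>` regular polygon, stroke `#ff0000` → engrave (S347, F2850). Machine vertices: (159.56,124.76) → (175.91,112.35) → (156.98,104.40) → (159.56,124.76). Closed: final G1 returns to the first vertex.

**Shape 2** — `<polygon>` regular polygon, stroke `#ff0000` → engrave (S347, F2850). Machine vertices: (102.88,127.86) → (129.20,102.16) → (112.89,69.17) → (76.48,74.49) → (70.29,110.77) → (102.88,127.86). Closed: final G1 returns to the first vertex.

**Shape 3** — `<path>` cubic bezier, stroke `#ff0000` → engrave (S347, F2850). Control points (SVG): P0=(27.28,46.76), P1=(34.85,29.08), P2=(167.89,83.72), P3=(144.04,79.72); sampled at t=k/5. Machine vertices: (27.28,87.99) → (44.62,90.97) → (78.52,82.87) → (115.42,70.00) → (141.78,58.62) → (144.04,55.03). Open path.

**Shape 4** — `<path>` open polyline, stroke `#ff0000` → engrave (S347, F2850). Machine vertices: (97.90,55.04) → (158.36,128.92) → (48.68,103.03) → (162.25,12.86) → (128.24,87.34). Open path.

**Shape 5** — `<line>` line segment, stroke `#ff0000` → engrave (S347, F2850). Machine vertices: (79.43,19.33) → (105.05,112.58). Open path.

**Shape 6** — `<rect>` rectangle, stroke `#ff0000` → engrave (S347, F2850). Machine vertices: (87.92,64.26) → (184.18,64.26) → (184.18,34.29) → (87.92,34.29) → (87.92,64.26). Closed: final G1 returns to the first vertex.

G21
G90
G0 X159.56 Y124.76
M3 S347
G1 X175.91 Y112.35 F2850
G1 X156.98 Y104.40 F2850
G1 X159.56 Y124.76 F2850
G0 X102.88 Y127.86
M3 S347
G1 X129.20 Y102.16 F2850
G1 X112.89 Y69.17 F2850
G1 X76.48 Y74.49 F2850
G1 X70.29 Y110.77 F2850
G1 X102.88 Y127.86 F2850
G0 X27.28 Y87.99
M3 S347
G1 X44.62 Y90.97 F2850
G1 X78.52 Y82.87 F2850
G1 X115.42 Y70.00 F2850
G1 X141.78 Y58.62 F2850
G1 X144.04 Y55.03 F2850
G0 X97.90 Y55.04
M3 S347
G1 X158.36 Y128.92 F2850
G1 X48.68 Y103.03 F2850
G1 X162.25 Y12.86 F2850
G1 X128.24 Y87.34 F2850
G0 X79.43 Y19.33
M3 S347
G1 X105.05 Y112.58 F2850
G0 X87.92 Y64.26
M3 S347
G1 X184.18 Y64.26 F2850
G1 X184.18 Y34.29 F2850
G1 X87.92 Y34.29 F2850
G1 X87.92 Y64.26 F2850
M5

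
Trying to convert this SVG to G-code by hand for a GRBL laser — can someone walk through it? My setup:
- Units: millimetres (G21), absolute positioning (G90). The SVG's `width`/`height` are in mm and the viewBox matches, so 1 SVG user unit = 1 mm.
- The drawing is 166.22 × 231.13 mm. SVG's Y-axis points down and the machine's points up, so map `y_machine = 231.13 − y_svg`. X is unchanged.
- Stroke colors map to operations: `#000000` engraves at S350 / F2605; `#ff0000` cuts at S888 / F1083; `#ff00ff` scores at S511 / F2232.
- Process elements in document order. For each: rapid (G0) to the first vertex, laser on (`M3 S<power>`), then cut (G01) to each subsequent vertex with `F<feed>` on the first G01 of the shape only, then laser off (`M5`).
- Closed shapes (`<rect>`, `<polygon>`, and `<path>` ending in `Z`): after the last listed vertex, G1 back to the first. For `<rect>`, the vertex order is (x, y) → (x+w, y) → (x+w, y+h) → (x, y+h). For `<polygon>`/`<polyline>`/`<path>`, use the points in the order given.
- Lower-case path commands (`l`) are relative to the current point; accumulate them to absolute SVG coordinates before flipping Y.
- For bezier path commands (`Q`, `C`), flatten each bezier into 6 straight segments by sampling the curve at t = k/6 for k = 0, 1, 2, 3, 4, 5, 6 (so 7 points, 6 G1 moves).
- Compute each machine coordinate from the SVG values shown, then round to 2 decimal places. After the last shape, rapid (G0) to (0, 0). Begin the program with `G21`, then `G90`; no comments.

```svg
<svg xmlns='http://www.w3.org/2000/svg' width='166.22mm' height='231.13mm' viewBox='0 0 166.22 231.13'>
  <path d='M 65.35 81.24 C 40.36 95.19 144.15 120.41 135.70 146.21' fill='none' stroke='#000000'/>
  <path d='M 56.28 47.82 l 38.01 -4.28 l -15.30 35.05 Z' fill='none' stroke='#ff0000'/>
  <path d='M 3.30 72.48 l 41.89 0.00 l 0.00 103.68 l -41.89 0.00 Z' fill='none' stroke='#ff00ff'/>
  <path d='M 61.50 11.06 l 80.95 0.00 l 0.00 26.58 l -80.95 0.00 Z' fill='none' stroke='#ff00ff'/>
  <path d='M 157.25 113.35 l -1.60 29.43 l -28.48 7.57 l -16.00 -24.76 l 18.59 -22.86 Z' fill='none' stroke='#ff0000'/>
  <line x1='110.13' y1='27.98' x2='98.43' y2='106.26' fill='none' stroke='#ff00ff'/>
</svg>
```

G21
G90
G0 X65.35 Y149.89
M3 S350
G01 X62.47 Y142.03 F2605
G01 X74.36 Y132.58
G01 X94.32 Y121.85
G01 X115.66 Y110.13
G01 X131.69 Y97.72
G01 X135.70 Y84.92
M5
G0 X56.28 Y183.31
M3 S888
G01 X94.29 Y187.59 F1083
G01 X78.99 Y152.54
G01 X56.28 Y183.31
M5
G0 X3.30 Y158.65
M3 S511
G01 X45.19 Y158.65 F2232
G01 X45.19 Y54.97
G01 X3.30 Y54.97
G01 X3.30 Y158.65
M5
G0 X61.50 Y220.07
M3 S511
G01 X142.45 Y220.07 F2232
G01 X142.45 Y193.49
G01 X61.50 Y193.49
G01 X61.50 Y220.07
M5
G0 X157.25 Y117.78
M3 S888
G01 X155.65 Y88.35 F1083
G01 X127.17 Y80.78
G01 X111.17 Y105.54
G01 X129.76 Y128.40
G01 X157.25 Y117.78
M5
G0 X110.13 Y203.15
M3 S511
G01 X98.43 Y124.87 F2232
M5
G0 X0.00 Y0.00

Since the viewBox matches the mm dimensions, user units are millimetres directly. The only transform is the Y-flip y_m = 231.13 − y_svg.

Shape 1 is a cubic bezier drawn with `<path>`. Its stroke #000000 means engrave at S350, F2605. After flipping Y the toolpath is (65.35,149.89) → (62.47,142.03) → (74.36,132.58) → (94.32,121.85) → (115.66,110.13) → (131.69,97.72) → (135.70,84.92).

Shape 2 is a regular polygon drawn with `<path>`. Its stroke #ff0000 means cut at S888, F1083. After flipping Y the toolpath is (56.28,183.31) → (94.29,187.59) → (78.99,152.54) → (56.28,183.31), returning to the start.

Shape 3 is a rectangle drawn with `<path>`. Its stroke #ff00ff means score at S511, F2232. After flipping Y the toolpath is (3.30,158.65) → (45.19,158.65) → (45.19,54.97) → (3.30,54.97) → (3.30,158.65), returning to the start.

Shape 4 is a rectangle drawn with `<path>`. Its stroke #ff00ff means score at S511, F2232. After flipping Y the toolpath is (61.50,220.07) → (142.45,220.07) → (142.45,193.49) → (61.50,193.49) → (61.50,220.07), returning to the start.

Shape 5 is a regular polygon drawn with `<path>`. Its stroke #ff0000 means cut at S888, F1083. After flipping Y the toolpath is (157.25,117.78) → (155.65,88.35) → (127.17,80.78) → (111.17,105.54) → (129.76,128.40) → (157.25,117.78), returning to the start.

Shape 6 is a line segment drawn with `<line>`. Its stroke #ff00ff means score at S511, F2232. After flipping Y the toolpath is (110.13,203.15) → (98.43,124.87).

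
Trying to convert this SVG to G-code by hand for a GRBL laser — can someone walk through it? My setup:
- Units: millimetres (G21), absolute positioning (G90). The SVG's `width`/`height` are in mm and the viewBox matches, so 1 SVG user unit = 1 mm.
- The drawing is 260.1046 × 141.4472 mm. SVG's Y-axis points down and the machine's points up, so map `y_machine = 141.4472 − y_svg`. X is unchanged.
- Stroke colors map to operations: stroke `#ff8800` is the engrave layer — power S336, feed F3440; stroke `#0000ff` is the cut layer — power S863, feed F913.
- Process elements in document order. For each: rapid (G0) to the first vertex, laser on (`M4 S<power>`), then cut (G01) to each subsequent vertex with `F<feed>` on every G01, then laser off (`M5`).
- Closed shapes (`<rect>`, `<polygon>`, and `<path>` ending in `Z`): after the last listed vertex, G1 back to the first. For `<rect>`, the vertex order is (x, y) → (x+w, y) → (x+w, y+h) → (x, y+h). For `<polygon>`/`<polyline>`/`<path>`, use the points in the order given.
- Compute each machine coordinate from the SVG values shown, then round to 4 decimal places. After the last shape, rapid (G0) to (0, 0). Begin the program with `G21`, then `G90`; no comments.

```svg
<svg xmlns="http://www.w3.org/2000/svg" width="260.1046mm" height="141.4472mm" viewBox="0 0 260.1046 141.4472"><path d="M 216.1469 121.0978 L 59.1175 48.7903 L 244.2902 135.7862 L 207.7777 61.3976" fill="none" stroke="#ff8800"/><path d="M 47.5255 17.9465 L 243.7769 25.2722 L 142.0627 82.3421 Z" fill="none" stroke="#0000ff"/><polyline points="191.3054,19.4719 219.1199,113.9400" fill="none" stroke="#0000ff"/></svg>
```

viewBox `0 0 260.1046 141.4472` with mm width/height → 1 unit = 1 mm. Flip: y_m = 141.4472 − y_svg.

**Shape 1** — `<path>` open polyline, stroke `#ff8800` → engrave (S336, F3440). Machine vertices: (216.1469,20.3494) → (59.1175,92.6569) → (244.2902,5.6610) → (207.7777,80.0496). Open path.

**Shape 2** — `<path>` closed polygon, stroke `#0000ff` → cut (S863, F913). Machine vertices: (47.5255,123.5007) → (243.7769,116.1750) → (142.0627,59.1051) → (47.5255,123.5007). Closed: final G1 returns to the first vertex.

**Shape 3** — `<polyline>` line segment, stroke `#0000ff` → cut (S863, F913). Machine vertices: (191.3054,121.9753) → (219.1199,27.5072). Open path.

G21
G90
G0 X216.1469 Y20.3494
M4 S336
G01 X59.1175 Y92.6569 F3440
G01 X244.2902 Y5.6610 F3440
G01 X207.7777 Y80.0496 F3440
M5
G0 X47.5255 Y123.5007
M4 S863
G01 X243.7769 Y116.1750 F913
G01 X142.0627 Y59.1051 F913
G01 X47.5255 Y123.5007 F913
M5
G0 X191.3054 Y121.9753
M4 S863
G01 X219.1199 Y27.5072 F913
M5
G0 X0.0000 Y0.0000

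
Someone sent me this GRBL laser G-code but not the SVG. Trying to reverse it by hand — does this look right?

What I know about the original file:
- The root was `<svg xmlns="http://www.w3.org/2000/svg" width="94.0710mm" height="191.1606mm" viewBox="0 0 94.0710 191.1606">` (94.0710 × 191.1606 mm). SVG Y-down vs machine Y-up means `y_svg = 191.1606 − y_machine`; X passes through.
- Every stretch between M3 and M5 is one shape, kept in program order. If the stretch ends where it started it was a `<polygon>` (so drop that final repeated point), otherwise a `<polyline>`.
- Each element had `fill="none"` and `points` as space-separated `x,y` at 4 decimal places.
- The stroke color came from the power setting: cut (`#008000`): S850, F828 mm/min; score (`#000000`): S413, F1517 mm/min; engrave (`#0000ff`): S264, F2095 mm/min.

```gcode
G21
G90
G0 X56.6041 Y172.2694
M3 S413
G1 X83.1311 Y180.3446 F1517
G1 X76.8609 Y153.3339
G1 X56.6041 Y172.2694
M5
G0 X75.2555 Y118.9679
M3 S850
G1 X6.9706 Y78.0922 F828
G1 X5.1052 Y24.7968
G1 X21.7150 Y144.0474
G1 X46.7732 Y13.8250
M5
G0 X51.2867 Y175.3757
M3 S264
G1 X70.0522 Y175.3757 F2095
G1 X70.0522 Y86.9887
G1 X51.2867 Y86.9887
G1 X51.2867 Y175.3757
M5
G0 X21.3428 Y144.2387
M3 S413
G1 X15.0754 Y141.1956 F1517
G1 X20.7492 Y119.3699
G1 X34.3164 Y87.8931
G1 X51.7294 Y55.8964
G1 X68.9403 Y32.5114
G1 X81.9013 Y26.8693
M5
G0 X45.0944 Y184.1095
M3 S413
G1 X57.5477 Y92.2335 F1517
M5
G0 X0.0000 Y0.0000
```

Each laser-on run becomes one SVG element. Flip Y back into SVG space with y_svg = 191.1606 − y_machine.

Run 1: S413 ⇒ score layer `#000000`. The run returns to its start, so emit a `<polygon>` with points (Y-flipped): 56.6041,18.8912 83.1311,10.8160 76.8609,37.8267.

Run 2: S850 ⇒ cut layer `#008000`. The run is open, so emit a `<polyline>` with points (Y-flipped): 75.2555,72.1927 6.9706,113.0684 5.1052,166.3638 21.7150,47.1132 46.7732,177.3356.

Run 3: the run's S264 means `#0000ff` (engrave). The run returns to its start, so emit a `<polygon>` with points (Y-flipped): 51.2867,15.7849 70.0522,15.7849 70.0522,104.1719 51.2867,104.1719.

Run 4: power S413 maps to stroke `#000000` (score). The run is open, so emit a `<polyline>` with points (Y-flipped): 21.3428,46.9219 15.0754,49.9650 20.7492,71.7907 34.3164,103.2675 51.7294,135.2642 68.9403,158.6492 81.9013,164.2913.

Run 5: the run's S413 means `#000000` (score). The run is open, so emit a `<polyline>` with points (Y-flipped): 45.0944,7.0511 57.5477,98.9271.

<svg xmlns="http://www.w3.org/2000/svg" width="94.0710mm" height="191.1606mm" viewBox="0 0 94.0710 191.1606">
  <polygon points="56.6041,18.8912 83.1311,10.8160 76.8609,37.8267" fill="none" stroke="#000000"/>
  <polyline points="75.2555,72.1927 6.9706,113.0684 5.1052,166.3638 21.7150,47.1132 46.7732,177.3356" fill="none" stroke="#008000"/>
  <polygon points="51.2867,15.7849 70.0522,15.7849 70.0522,104.1719 51.2867,104.1719" fill="none" stroke="#0000ff"/>
  <polyline points="21.3428,46.9219 15.0754,49.9650 20.7492,71.7907 34.3164,103.2675 51.7294,135.2642 68.9403,158.6492 81.9013,164.2913" fill="none" stroke="#000000"/>
  <polyline points="45.0944,7.0511 57.5477,98.9271" fill="none" stroke="#000000"/>
</svg>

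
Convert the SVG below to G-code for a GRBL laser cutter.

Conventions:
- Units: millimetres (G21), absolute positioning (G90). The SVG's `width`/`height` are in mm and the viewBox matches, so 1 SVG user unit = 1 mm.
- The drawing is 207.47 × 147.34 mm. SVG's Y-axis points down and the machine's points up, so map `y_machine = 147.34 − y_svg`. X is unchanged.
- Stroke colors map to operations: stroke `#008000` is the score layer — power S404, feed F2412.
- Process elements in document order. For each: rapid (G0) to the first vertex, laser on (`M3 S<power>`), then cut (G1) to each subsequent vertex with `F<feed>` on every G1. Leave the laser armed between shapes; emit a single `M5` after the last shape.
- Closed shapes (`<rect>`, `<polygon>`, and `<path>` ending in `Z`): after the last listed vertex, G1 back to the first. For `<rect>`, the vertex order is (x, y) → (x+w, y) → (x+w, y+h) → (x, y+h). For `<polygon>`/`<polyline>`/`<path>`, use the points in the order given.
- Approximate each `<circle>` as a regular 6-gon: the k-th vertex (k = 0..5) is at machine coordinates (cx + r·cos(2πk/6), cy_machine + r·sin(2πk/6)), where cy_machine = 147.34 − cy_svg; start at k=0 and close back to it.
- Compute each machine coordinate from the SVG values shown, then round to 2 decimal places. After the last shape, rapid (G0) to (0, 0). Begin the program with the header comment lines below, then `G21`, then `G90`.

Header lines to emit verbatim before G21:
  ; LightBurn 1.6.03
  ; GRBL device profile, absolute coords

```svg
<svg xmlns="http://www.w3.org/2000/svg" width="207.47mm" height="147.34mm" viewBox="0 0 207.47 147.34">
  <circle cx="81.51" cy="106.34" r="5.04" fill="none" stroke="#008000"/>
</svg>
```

Since the viewBox matches the mm dimensions, user units are millimetres directly. The only transform is the Y-flip y_m = 147.34 − y_svg.

Shape 1 is a circle drawn with `<circle>`. Its stroke #008000 means score at S404, F2412. After flipping Y the toolpath is (86.55,41.00) → (84.03,45.36) → (78.99,45.36) → (76.47,41.00) → (78.99,36.64) → (84.03,36.64) → (86.55,41.00), returning to the start.

; LightBurn 1.6.03
; GRBL device profile, absolute coords
G21
G90
G0 X86.55 Y41.00
M3 S404
G1 X84.03 Y45.36 F2412
G1 X78.99 Y45.36 F2412
G1 X76.47 Y41.00 F2412
G1 X78.99 Y36.64 F2412
G1 X84.03 Y36.64 F2412
G1 X86.55 Y41.00 F2412
M5
G0 X0.00 Y0.00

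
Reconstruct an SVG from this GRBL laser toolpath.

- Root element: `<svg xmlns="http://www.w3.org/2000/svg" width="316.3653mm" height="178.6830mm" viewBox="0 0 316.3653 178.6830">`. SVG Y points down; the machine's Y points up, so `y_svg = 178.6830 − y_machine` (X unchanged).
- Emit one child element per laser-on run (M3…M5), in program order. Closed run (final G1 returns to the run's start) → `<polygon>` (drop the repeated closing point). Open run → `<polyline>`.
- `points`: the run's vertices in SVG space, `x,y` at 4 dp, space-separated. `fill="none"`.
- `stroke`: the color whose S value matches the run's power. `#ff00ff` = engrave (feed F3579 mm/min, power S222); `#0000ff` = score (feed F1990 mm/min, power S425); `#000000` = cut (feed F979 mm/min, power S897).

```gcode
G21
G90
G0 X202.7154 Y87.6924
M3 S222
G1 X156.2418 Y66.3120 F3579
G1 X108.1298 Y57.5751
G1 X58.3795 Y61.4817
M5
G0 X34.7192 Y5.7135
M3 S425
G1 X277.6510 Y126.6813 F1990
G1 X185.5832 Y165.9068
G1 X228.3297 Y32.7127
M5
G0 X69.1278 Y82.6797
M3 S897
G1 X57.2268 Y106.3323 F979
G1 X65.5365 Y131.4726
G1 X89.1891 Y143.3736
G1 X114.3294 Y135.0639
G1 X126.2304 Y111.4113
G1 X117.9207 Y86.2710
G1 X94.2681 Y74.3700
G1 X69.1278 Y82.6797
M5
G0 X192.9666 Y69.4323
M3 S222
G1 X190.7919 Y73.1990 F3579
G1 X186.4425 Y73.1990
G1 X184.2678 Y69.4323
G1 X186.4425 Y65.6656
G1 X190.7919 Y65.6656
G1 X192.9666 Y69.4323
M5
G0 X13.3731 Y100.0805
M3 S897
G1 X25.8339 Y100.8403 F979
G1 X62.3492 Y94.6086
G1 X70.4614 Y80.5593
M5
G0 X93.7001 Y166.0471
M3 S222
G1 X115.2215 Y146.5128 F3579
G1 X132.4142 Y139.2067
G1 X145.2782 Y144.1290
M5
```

y_svg = 178.6830 − y_m.

[1] S222→`#ff00ff` (engrave); open run; points: 202.7154,90.9906 156.2418,112.3710 108.1298,121.1079 58.3795,117.2013

[2] S425→`#0000ff` (score); open run; points: 34.7192,172.9695 277.6510,52.0017 185.5832,12.7762 228.3297,145.9703

[3] S897→`#000000` (cut); closed run; points: 69.1278,96.0033 57.2268,72.3507 65.5365,47.2104 89.1891,35.3094 114.3294,43.6191 126.2304,67.2717 117.9207,92.4120 94.2681,104.3130

[4] S222→`#ff00ff` (engrave); closed run; points: 192.9666,109.2507 190.7919,105.4840 186.4425,105.4840 184.2678,109.2507 186.4425,113.0174 190.7919,113.0174

[5] S897→`#000000` (cut); open run; points: 13.3731,78.6025 25.8339,77.8427 62.3492,84.0744 70.4614,98.1237

[6] S222→`#ff00ff` (engrave); open run; points: 93.7001,12.6359 115.2215,32.1702 132.4142,39.4763 145.2782,34.5540

<svg xmlns="http://www.w3.org/2000/svg" width="316.3653mm" height="178.6830mm" viewBox="0 0 316.3653 178.6830">
  <polyline points="202.7154,90.9906 156.2418,112.3710 108.1298,121.1079 58.3795,117.2013" fill="none" stroke="#ff00ff"/>
  <polyline points="34.7192,172.9695 277.6510,52.0017 185.5832,12.7762 228.3297,145.9703" fill="none" stroke="#0000ff"/>
  <polygon points="69.1278,96.0033 57.2268,72.3507 65.5365,47.2104 89.1891,35.3094 114.3294,43.6191 126.2304,67.2717 117.9207,92.4120 94.2681,104.3130" fill="none" stroke="#000000"/>
  <polygon points="192.9666,109.2507 190.7919,105.4840 186.4425,105.4840 184.2678,109.2507 186.4425,113.0174 190.7919,113.0174" fill="none" stroke="#ff00ff"/>
  <polyline points="13.3731,78.6025 25.8339,77.8427 62.3492,84.0744 70.4614,98.1237" fill="none" stroke="#000000"/>
  <polyline points="93.7001,12.6359 115.2215,32.1702 132.4142,39.4763 145.2782,34.5540" fill="none" stroke="#ff00ff"/>
</svg>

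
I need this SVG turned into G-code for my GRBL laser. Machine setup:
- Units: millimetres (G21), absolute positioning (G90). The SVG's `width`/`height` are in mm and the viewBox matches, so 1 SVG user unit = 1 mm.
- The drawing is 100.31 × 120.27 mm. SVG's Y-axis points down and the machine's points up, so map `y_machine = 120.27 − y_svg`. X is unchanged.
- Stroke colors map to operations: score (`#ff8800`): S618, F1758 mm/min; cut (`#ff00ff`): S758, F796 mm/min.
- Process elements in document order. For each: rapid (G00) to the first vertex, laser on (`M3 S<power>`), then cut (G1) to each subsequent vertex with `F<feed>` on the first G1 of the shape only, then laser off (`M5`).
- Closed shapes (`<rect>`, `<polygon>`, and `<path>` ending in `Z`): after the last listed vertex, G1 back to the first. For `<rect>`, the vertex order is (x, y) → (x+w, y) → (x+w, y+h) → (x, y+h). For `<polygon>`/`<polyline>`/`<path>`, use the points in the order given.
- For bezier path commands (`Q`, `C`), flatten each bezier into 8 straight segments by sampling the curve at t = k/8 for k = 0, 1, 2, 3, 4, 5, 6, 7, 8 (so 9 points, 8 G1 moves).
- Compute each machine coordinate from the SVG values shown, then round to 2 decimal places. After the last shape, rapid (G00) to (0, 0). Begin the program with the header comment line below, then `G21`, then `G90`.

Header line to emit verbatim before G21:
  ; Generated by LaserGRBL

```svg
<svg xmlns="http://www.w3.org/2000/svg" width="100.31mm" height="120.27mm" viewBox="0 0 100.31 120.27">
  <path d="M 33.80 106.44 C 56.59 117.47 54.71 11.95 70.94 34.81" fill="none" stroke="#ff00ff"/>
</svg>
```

viewBox `0 0 100.31 120.27` with mm width/height → 1 unit = 1 mm. Flip: y_m = 120.27 − y_svg.

**Shape 1** — `<path>` cubic bezier, stroke `#ff00ff` → cut (S758, F796). Control points (SVG): P0=(33.80,106.44), P1=(56.59,117.47), P2=(54.71,11.95), P3=(70.94,34.81); sampled at t=k/8. Machine vertices: (33.80,13.83) → (41.27,14.68) → (46.94,23.58) → (51.29,37.67) → (54.83,54.08) → (58.07,69.93) → (61.49,82.36) → (65.62,88.49) → (70.94,85.46). Open path.

; Generated by LaserGRBL
G21
G90
G00 X33.80 Y13.83
M3 S758
G1 X41.27 Y14.68 F796
G1 X46.94 Y23.58
G1 X51.29 Y37.67
G1 X54.83 Y54.08
G1 X58.07 Y69.93
G1 X61.49 Y82.36
G1 X65.62 Y88.49
G1 X70.94 Y85.46
M5
G00 X0.00 Y0.00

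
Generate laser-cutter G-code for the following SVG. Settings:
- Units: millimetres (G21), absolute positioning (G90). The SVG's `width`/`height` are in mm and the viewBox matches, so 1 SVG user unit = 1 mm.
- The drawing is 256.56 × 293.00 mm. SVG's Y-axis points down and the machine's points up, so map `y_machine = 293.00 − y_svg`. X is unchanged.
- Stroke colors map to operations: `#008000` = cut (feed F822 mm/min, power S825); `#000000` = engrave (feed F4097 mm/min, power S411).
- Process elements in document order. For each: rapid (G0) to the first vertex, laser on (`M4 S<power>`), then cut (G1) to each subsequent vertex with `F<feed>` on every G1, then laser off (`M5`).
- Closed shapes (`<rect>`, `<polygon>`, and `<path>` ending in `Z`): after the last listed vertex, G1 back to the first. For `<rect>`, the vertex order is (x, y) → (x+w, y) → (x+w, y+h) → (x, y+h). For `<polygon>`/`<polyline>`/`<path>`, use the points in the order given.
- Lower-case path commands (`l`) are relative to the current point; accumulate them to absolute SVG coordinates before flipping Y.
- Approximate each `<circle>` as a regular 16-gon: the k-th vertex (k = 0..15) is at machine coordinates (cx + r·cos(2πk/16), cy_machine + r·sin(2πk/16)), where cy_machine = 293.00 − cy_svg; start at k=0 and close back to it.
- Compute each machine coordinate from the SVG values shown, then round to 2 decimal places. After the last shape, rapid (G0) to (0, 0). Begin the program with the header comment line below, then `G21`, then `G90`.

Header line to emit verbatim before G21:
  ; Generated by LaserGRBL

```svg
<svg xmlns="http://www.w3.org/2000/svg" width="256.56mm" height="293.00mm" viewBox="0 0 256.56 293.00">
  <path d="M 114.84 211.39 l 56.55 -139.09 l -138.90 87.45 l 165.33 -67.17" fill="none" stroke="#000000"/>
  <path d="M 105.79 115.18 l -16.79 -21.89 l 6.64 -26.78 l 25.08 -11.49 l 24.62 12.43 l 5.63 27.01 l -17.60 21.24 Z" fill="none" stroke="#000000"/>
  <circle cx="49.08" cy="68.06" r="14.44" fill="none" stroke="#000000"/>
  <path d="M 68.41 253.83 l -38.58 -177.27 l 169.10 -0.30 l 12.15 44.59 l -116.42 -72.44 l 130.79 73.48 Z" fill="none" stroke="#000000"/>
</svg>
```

Since the viewBox matches the mm dimensions, user units are millimetres directly. The only transform is the Y-flip y_m = 293.00 − y_svg.

Shape 1 is a open polyline drawn with `<path>`. Its stroke #000000 means engrave at S411, F4097. After flipping Y the toolpath is (114.84,81.61) → (171.39,220.70) → (32.49,133.25) → (197.82,200.42).

Shape 2 is a regular polygon drawn with `<path>`. Its stroke #000000 means engrave at S411, F4097. After flipping Y the toolpath is (105.79,177.82) → (89.00,199.71) → (95.64,226.49) → (120.72,237.98) → (145.34,225.55) → (150.97,198.54) → (133.37,177.30) → (105.79,177.82), returning to the start.

Shape 3 is a circle drawn with `<circle>`. Its stroke #000000 means engrave at S411, F4097. After flipping Y the toolpath is (63.52,224.94) → (62.42,230.47) → (59.29,235.15) → (54.61,238.28) → (49.08,239.38) → (43.55,238.28) → (38.87,235.15) → (35.74,230.47) → (34.64,224.94) → (35.74,219.41) → (38.87,214.73) → (43.55,211.60) → (49.08,210.50) → (54.61,211.60) → (59.29,214.73) → (62.42,219.41) → (63.52,224.94), returning to the start.

Shape 4 is a closed polygon drawn with `<path>`. Its stroke #000000 means engrave at S411, F4097. After flipping Y the toolpath is (68.41,39.17) → (29.83,216.44) → (198.93,216.74) → (211.08,172.15) → (94.66,244.59) → (225.45,171.11) → (68.41,39.17), returning to the start.

; Generated by LaserGRBL
G21
G90
G0 X114.84 Y81.61
M4 S411
G1 X171.39 Y220.70 F4097
G1 X32.49 Y133.25 F4097
G1 X197.82 Y200.42 F4097
M5
G0 X105.79 Y177.82
M4 S411
G1 X89.00 Y199.71 F4097
G1 X95.64 Y226.49 F4097
G1 X120.72 Y237.98 F4097
G1 X145.34 Y225.55 F4097
G1 X150.97 Y198.54 F4097
G1 X133.37 Y177.30 F4097
G1 X105.79 Y177.82 F4097
M5
G0 X63.52 Y224.94
M4 S411
G1 X62.42 Y230.47 F4097
G1 X59.29 Y235.15 F4097
G1 X54.61 Y238.28 F4097
G1 X49.08 Y239.38 F4097
G1 X43.55 Y238.28 F4097
G1 X38.87 Y235.15 F4097
G1 X35.74 Y230.47 F4097
G1 X34.64 Y224.94 F4097
G1 X35.74 Y219.41 F4097
G1 X38.87 Y214.73 F4097
G1 X43.55 Y211.60 F4097
G1 X49.08 Y210.50 F4097
G1 X54.61 Y211.60 F4097
G1 X59.29 Y214.73 F4097
G1 X62.42 Y219.41 F4097
G1 X63.52 Y224.94 F4097
M5
G0 X68.41 Y39.17
M4 S411
G1 X29.83 Y216.44 F4097
G1 X198.93 Y216.74 F4097
G1 X211.08 Y172.15 F4097
G1 X94.66 Y244.59 F4097
G1 X225.45 Y171.11 F4097
G1 X68.41 Y39.17 F4097
M5
G0 X0.00 Y0.00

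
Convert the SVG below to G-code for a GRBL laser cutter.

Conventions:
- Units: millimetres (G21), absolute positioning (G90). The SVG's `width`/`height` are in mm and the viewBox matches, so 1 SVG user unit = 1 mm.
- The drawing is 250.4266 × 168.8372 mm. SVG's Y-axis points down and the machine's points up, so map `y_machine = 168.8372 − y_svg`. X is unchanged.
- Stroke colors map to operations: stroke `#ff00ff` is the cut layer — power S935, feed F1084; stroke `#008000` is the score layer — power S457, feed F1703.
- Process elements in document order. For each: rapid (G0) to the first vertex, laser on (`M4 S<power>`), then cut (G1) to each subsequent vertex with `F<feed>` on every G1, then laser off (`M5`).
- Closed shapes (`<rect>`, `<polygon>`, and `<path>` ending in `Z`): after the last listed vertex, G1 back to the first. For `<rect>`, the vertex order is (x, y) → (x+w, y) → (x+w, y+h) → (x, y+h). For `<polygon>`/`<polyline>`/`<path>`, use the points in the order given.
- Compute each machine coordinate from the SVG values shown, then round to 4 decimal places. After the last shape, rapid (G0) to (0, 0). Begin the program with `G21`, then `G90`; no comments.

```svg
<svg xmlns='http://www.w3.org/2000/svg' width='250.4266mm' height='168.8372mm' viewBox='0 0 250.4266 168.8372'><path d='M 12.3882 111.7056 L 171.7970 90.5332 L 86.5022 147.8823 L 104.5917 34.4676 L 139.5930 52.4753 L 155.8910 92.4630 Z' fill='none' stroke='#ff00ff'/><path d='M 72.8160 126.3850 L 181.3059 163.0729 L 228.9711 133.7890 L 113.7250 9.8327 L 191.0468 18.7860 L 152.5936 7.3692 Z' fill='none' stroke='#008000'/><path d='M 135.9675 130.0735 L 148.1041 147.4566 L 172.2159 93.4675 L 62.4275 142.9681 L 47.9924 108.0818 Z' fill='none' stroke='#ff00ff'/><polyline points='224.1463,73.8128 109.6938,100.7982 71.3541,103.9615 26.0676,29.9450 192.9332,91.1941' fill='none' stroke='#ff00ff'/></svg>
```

G21
G90
G0 X12.3882 Y57.1316
M4 S935
G1 X171.7970 Y78.3040 F1084
G1 X86.5022 Y20.9549 F1084
G1 X104.5917 Y134.3696 F1084
G1 X139.5930 Y116.3619 F1084
G1 X155.8910 Y76.3742 F1084
G1 X12.3882 Y57.1316 F1084
M5
G0 X72.8160 Y42.4522
M4 S457
G1 X181.3059 Y5.7643 F1703
G1 X228.9711 Y35.0482 F1703
G1 X113.7250 Y159.0045 F1703
G1 X191.0468 Y150.0512 F1703
G1 X152.5936 Y161.4680 F1703
G1 X72.8160 Y42.4522 F1703
M5
G0 X135.9675 Y38.7637
M4 S935
G1 X148.1041 Y21.3806 F1084
G1 X172.2159 Y75.3697 F1084
G1 X62.4275 Y25.8691 F1084
G1 X47.9924 Y60.7554 F1084
G1 X135.9675 Y38.7637 F1084
M5
G0 X224.1463 Y95.0244
M4 S935
G1 X109.6938 Y68.0390 F1084
G1 X71.3541 Y64.8757 F1084
G1 X26.0676 Y138.8922 F1084
G1 X192.9332 Y77.6431 F1084
M5
G0 X0.0000 Y0.0000

viewBox `0 0 250.4266 168.8372` with mm width/height → 1 unit = 1 mm. Flip: y_m = 168.8372 − y_svg.

**Shape 1** — `<path>` closed polygon, stroke `#ff00ff` → cut (S935, F1084). Machine vertices: (12.3882,57.1316) → (171.7970,78.3040) → (86.5022,20.9549) → (104.5917,134.3696) → (139.5930,116.3619) → (155.8910,76.3742) → (12.3882,57.1316). Closed: final G1 returns to the first vertex.

**Shape 2** — `<path>` closed polygon, stroke `#008000` → score (S457, F1703). Machine vertices: (72.8160,42.4522) → (181.3059,5.7643) → (228.9711,35.0482) → (113.7250,159.0045) → (191.0468,150.0512) → (152.5936,161.4680) → (72.8160,42.4522). Closed: final G1 returns to the first vertex.

**Shape 3** — `<path>` closed polygon, stroke `#ff00ff` → cut (S935, F1084). Machine vertices: (135.9675,38.7637) → (148.1041,21.3806) → (172.2159,75.3697) → (62.4275,25.8691) → (47.9924,60.7554) → (135.9675,38.7637). Closed: final G1 returns to the first vertex.

**Shape 4** — `<polyline>` open polyline, stroke `#ff00ff` → cut (S935, F1084). Machine vertices: (224.1463,95.0244) → (109.6938,68.0390) → (71.3541,64.8757) → (26.0676,138.8922) → (192.9332,77.6431). Open path.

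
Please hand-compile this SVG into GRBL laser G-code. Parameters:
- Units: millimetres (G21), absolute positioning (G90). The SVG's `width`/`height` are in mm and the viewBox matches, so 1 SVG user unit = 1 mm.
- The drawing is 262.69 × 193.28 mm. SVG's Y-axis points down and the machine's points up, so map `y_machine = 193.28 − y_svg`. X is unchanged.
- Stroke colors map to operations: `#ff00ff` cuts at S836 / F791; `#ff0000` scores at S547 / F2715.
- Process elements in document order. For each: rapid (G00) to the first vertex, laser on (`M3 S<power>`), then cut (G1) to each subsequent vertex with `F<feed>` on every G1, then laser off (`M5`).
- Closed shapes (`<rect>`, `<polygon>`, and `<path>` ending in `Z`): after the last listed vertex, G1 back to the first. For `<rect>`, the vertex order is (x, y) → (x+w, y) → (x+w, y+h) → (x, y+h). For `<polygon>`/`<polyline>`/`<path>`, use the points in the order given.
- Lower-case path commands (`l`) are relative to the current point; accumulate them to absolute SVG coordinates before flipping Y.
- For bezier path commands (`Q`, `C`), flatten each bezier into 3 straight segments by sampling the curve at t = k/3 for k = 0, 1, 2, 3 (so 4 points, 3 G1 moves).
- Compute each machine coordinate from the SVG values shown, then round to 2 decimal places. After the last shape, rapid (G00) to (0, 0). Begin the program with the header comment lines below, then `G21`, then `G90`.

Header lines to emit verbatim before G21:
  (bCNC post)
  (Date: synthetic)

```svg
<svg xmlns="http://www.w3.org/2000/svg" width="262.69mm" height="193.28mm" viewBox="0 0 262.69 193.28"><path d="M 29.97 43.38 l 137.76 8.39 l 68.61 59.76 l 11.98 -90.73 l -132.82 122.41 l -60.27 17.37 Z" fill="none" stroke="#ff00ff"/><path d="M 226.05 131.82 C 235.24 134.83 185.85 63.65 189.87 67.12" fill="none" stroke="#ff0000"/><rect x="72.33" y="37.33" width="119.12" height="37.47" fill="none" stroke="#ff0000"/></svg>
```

1 u = 1 mm; y_m = 193.28 − y.

[1] `<path>` closed polygon, #ff00ff→cut S836 F791: (29.97,149.90) → (167.73,141.51) → (236.34,81.75) → (248.32,172.48) → (115.50,50.07) → (55.23,32.70) → (29.97,149.90) (closed)

[2] `<path>` cubic bezier, #ff0000→score S547 F2715: (226.05,61.46) → (219.86,77.67) → (199.51,110.26) → (189.87,126.16)

[3] `<rect>` rectangle, #ff0000→score S547 F2715: (72.33,155.95) → (191.45,155.95) → (191.45,118.48) → (72.33,118.48) → (72.33,155.95) (closed)

(bCNC post)
(Date: synthetic)
G21
G90
G00 X29.97 Y149.90
M3 S836
G1 X167.73 Y141.51 F791
G1 X236.34 Y81.75 F791
G1 X248.32 Y172.48 F791
G1 X115.50 Y50.07 F791
G1 X55.23 Y32.70 F791
G1 X29.97 Y149.90 F791
M5
G00 X226.05 Y61.46
M3 S547
G1 X219.86 Y77.67 F2715
G1 X199.51 Y110.26 F2715
G1 X189.87 Y126.16 F2715
M5
G00 X72.33 Y155.95
M3 S547
G1 X191.45 Y155.95 F2715
G1 X191.45 Y118.48 F2715
G1 X72.33 Y118.48 F2715
G1 X72.33 Y155.95 F2715
M5
G00 X0.00 Y0.00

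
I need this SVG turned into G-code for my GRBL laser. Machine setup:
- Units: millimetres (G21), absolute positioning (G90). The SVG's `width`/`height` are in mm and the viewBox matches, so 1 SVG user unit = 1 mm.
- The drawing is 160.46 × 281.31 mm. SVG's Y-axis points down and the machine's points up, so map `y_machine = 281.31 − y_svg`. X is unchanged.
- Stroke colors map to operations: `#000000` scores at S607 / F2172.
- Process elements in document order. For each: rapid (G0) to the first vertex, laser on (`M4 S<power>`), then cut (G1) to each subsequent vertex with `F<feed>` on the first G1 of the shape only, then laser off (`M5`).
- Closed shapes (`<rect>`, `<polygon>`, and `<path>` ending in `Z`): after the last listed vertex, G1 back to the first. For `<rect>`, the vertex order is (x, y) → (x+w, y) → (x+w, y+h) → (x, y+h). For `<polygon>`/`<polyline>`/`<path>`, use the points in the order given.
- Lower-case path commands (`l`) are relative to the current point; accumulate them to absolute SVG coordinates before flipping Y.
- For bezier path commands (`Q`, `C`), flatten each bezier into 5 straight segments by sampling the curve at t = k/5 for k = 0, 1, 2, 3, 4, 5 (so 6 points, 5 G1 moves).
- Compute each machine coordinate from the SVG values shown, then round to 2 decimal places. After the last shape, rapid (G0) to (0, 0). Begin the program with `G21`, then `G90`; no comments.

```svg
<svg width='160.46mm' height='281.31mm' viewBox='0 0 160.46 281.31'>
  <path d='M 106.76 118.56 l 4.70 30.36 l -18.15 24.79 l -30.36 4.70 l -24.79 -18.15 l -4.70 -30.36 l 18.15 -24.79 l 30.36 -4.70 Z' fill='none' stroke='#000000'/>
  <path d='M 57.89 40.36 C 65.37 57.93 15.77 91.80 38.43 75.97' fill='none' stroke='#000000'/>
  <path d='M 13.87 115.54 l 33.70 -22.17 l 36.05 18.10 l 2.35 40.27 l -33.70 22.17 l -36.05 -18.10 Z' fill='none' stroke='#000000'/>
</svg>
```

G21
G90
G0 X106.76 Y162.75
M4 S607
G1 X111.46 Y132.39 F2172
G1 X93.31 Y107.60
G1 X62.95 Y102.90
G1 X38.16 Y121.05
G1 X33.46 Y151.41
G1 X51.61 Y176.20
G1 X81.97 Y180.90
G1 X106.76 Y162.75
M5
G0 X57.89 Y240.95
M4 S607
G1 X56.56 Y228.98 F2172
G1 X47.75 Y216.27
G1 X37.65 Y205.98
G1 X32.47 Y201.28
G1 X38.43 Y205.34
M5
G0 X13.87 Y165.77
M4 S607
G1 X47.57 Y187.94 F2172
G1 X83.62 Y169.84
G1 X85.97 Y129.57
G1 X52.27 Y107.40
G1 X16.22 Y125.50
G1 X13.87 Y165.77
M5
G0 X0.00 Y0.00

Since the viewBox matches the mm dimensions, user units are millimetres directly. The only transform is the Y-flip y_m = 281.31 − y_svg.

Shape 1 is a regular polygon drawn with `<path>`. Its stroke #000000 means score at S607, F2172. After flipping Y the toolpath is (106.76,162.75) → (111.46,132.39) → (93.31,107.60) → (62.95,102.90) → (38.16,121.05) → (33.46,151.41) → (51.61,176.20) → (81.97,180.90) → (106.76,162.75), returning to the start.

Shape 2 is a cubic bezier drawn with `<path>`. Its stroke #000000 means score at S607, F2172. After flipping Y the toolpath is (57.89,240.95) → (56.56,228.98) → (47.75,216.27) → (37.65,205.98) → (32.47,201.28) → (38.43,205.34).

Shape 3 is a regular polygon drawn with `<path>`. Its stroke #000000 means score at S607, F2172. After flipping Y the toolpath is (13.87,165.77) → (47.57,187.94) → (83.62,169.84) → (85.97,129.57) → (52.27,107.40) → (16.22,125.50) → (13.87,165.77), returning to the start.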